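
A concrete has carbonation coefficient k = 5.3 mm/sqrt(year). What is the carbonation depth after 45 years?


depth = k * sqrt(t)
= 5.3 * sqrt(45)
= 35.55 mm

35.55


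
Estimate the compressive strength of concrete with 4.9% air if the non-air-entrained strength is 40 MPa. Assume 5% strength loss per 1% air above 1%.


Strength loss = (4.9 - 1) * 5 = 19.5%
f'c = 40 * (1 - 19.5/100)
= 32.2 MPa

32.2


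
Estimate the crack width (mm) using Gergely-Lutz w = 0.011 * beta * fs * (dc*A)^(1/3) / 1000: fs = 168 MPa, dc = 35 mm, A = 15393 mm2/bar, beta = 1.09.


w = 0.011 * beta * fs * (dc * A)^(1/3) / 1000
= 0.011 * 1.09 * 168 * (35 * 15393)^(1/3) / 1000
= 0.164 mm

0.164


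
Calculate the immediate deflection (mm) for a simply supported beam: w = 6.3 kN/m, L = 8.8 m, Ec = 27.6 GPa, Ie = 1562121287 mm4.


Convert: L = 8.8 m = 8800 mm, Ec = 27.6 GPa = 27600 MPa
delta = 5 * 6.3 * 8800^4 / (384 * 27600 * 1562121287)
= 11.41 mm

11.41


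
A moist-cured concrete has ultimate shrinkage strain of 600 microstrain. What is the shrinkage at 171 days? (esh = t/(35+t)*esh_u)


esh(171) = 171 / (35 + 171) * 600
= 171 / 206 * 600
= 498.1 microstrain

498.1


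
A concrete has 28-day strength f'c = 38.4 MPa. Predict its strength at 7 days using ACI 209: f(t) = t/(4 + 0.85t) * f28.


f(7) = 7 / (4 + 0.85 * 7) * 38.4
= 7 / 9.95 * 38.4
= 27.02 MPa

27.02


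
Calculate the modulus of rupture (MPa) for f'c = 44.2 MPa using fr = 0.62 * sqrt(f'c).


fr = 0.62 * sqrt(44.2)
= 4.122 MPa

4.122


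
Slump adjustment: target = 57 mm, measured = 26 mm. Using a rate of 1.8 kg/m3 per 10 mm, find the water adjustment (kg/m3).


Difference = 57 - 26 = 31 mm
Water adjustment = 31 * 1.8 / 10 = 5.6 kg/m3

5.6


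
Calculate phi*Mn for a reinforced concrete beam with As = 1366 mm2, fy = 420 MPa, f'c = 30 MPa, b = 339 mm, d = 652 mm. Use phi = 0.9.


a = As * fy / (0.85 * f'c * b)
= 1366 * 420 / (0.85 * 30 * 339)
= 66.3682 mm
Mn = As * fy * (d - a/2) / 10^6
= 355.0271 kN-m
phi*Mn = 0.9 * 355.0271 = 319.52 kN-m

319.52


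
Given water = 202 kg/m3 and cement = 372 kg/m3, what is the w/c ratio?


w/c = water / cement
w/c = 202 / 372 = 0.543

0.543


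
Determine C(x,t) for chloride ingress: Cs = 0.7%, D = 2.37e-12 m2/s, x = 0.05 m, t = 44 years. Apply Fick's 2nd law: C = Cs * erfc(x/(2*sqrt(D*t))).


t_seconds = 44 * 365.25 * 24 * 3600 = 1388534400.0 s
arg = 0.05 / (2 * sqrt(2.37e-12 * 1388534400.0))
= 0.4358
erfc(0.4358) = 0.5377
C = 0.7 * 0.5377 = 0.3764%

0.3764


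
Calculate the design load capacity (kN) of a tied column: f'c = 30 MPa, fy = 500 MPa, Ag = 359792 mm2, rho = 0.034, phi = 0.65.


Ast = rho * Ag = 0.034 * 359792 = 12232.928 mm2
phi*Pn = 0.65 * 0.80 * (0.85 * 30 * (359792 - 12232.928) + 500 * 12232.928) / 1000
= 7789.19 kN

7789.19


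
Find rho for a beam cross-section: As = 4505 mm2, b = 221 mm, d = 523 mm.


rho = As / (b * d)
= 4505 / (221 * 523)
= 0.039

0.039


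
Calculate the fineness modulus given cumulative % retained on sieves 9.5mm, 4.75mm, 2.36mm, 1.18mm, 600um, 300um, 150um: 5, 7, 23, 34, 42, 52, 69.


FM = sum(cumulative % retained) / 100
= 232 / 100
= 2.32

2.32


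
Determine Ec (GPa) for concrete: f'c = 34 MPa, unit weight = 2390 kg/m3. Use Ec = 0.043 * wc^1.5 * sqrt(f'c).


Ec = 0.043 * 2390^1.5 * sqrt(34) / 1000
= 29.3 GPa

29.3


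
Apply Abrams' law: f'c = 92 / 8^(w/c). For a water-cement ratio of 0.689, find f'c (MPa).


f'c = 92 / 8^0.689
= 92 / 4.19
= 21.96 MPa

21.96


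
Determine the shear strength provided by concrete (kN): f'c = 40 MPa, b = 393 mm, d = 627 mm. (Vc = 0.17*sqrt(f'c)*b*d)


Vc = 0.17 * sqrt(40) * 393 * 627 / 1000
= 264.93 kN

264.93


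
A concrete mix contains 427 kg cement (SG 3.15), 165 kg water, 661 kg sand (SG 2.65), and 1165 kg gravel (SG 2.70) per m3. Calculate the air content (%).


Vol cement = 427 / (3.15 * 1000) = 0.135556 m3
Vol water = 165 / 1000 = 0.165 m3
Vol sand = 661 / (2.65 * 1000) = 0.249434 m3
Vol gravel = 1165 / (2.70 * 1000) = 0.431481 m3
Total solid + water volume = 0.981471 m3
Air = (1 - 0.981471) * 100 = 1.85%

1.85


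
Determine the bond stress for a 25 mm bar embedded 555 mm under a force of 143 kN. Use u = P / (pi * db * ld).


u = P / (pi * db * ld)
= 143 * 1000 / (pi * 25 * 555)
= 3.281 MPa

3.281


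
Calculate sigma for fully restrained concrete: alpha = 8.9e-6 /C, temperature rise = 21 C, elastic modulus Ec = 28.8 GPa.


sigma = alpha * dT * Ec
= 8.9e-6 * 21 * 28.8 * 1000
= 5.383 MPa

5.383


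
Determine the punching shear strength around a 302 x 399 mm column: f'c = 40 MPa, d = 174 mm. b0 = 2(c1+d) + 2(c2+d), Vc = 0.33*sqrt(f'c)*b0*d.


b0 = 2*(302 + 174) + 2*(399 + 174) = 2098 mm
Vc = 0.33 * sqrt(40) * 2098 * 174 / 1000
= 761.9 kN

761.9


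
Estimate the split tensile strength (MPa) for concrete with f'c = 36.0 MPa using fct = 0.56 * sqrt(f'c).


fct = 0.56 * sqrt(36.0)
= 0.56 * 6.0
= 3.36 MPa

3.36


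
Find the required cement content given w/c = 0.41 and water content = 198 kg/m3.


Cement = water / (w/c)
= 198 / 0.41
= 482.9 kg/m3

482.9


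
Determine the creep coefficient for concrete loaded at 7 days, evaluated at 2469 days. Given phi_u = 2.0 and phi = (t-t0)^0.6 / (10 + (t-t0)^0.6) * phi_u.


dt = 2469 - 7 = 2462
phi = 2462^0.6 / (10 + 2462^0.6) * 2.0
= 1.831

1.831


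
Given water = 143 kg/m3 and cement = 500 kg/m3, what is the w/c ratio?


w/c = water / cement
w/c = 143 / 500 = 0.286

0.286


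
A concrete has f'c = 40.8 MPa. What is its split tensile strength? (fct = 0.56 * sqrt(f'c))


fct = 0.56 * sqrt(40.8)
= 0.56 * 6.387
= 3.577 MPa

3.577


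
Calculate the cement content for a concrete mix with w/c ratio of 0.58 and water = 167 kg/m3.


Cement = water / (w/c)
= 167 / 0.58
= 287.9 kg/m3

287.9


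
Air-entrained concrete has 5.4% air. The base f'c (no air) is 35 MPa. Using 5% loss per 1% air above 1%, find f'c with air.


Strength loss = (5.4 - 1) * 5 = 22.0%
f'c = 35 * (1 - 22.0/100)
= 27.3 MPa

27.3


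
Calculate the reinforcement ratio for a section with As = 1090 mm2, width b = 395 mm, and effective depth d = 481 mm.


rho = As / (b * d)
= 1090 / (395 * 481)
= 0.0057

0.0057


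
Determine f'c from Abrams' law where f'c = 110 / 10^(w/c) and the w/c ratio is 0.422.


f'c = 110 / 10^0.422
= 110 / 2.642
= 41.63 MPa

41.63


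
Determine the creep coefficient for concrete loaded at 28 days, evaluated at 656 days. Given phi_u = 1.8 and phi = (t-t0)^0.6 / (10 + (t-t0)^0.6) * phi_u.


dt = 656 - 28 = 628
phi = 628^0.6 / (10 + 628^0.6) * 1.8
= 1.488

1.488


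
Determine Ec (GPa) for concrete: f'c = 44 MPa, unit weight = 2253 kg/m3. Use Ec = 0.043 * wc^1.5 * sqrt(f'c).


Ec = 0.043 * 2253^1.5 * sqrt(44) / 1000
= 30.5 GPa

30.5


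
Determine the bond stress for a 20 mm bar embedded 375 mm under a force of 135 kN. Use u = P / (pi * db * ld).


u = P / (pi * db * ld)
= 135 * 1000 / (pi * 20 * 375)
= 5.73 MPa

5.73


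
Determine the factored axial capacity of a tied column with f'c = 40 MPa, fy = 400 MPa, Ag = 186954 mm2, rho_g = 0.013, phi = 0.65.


Ast = rho * Ag = 0.013 * 186954 = 2430.402 mm2
phi*Pn = 0.65 * 0.80 * (0.85 * 40 * (186954 - 2430.402) + 400 * 2430.402) / 1000
= 3767.9 kN

3767.9


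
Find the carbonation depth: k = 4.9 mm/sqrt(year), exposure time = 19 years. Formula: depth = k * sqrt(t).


depth = k * sqrt(t)
= 4.9 * sqrt(19)
= 21.36 mm

21.36


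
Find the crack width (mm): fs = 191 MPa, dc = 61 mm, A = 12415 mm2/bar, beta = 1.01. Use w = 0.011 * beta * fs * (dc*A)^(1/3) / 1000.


w = 0.011 * beta * fs * (dc * A)^(1/3) / 1000
= 0.011 * 1.01 * 191 * (61 * 12415)^(1/3) / 1000
= 0.193 mm

0.193


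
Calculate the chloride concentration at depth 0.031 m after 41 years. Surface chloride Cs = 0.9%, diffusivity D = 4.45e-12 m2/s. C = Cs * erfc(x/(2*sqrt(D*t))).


t_seconds = 41 * 365.25 * 24 * 3600 = 1293861600.0 s
arg = 0.031 / (2 * sqrt(4.45e-12 * 1293861600.0))
= 0.2043
erfc(0.2043) = 0.7727
C = 0.9 * 0.7727 = 0.6954%

0.6954


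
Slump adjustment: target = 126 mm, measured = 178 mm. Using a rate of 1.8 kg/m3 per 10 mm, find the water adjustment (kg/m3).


Difference = 126 - 178 = -52 mm
Water adjustment = -52 * 1.8 / 10 = -9.4 kg/m3

-9.4


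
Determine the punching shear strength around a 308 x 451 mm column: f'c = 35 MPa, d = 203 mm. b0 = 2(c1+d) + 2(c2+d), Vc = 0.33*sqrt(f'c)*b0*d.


b0 = 2*(308 + 203) + 2*(451 + 203) = 2330 mm
Vc = 0.33 * sqrt(35) * 2330 * 203 / 1000
= 923.42 kN

923.42


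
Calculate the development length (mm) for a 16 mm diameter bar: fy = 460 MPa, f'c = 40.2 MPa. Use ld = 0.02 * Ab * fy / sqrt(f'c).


Ab = pi * 16^2 / 4 = 201.062 mm2
ld = 0.02 * 201.062 * 460 / sqrt(40.2)
= 291.7 mm

291.7


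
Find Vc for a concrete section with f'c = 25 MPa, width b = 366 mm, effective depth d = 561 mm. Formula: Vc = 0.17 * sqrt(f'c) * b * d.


Vc = 0.17 * sqrt(25) * 366 * 561 / 1000
= 174.53 kN

174.53


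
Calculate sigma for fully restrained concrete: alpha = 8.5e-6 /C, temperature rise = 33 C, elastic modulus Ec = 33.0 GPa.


sigma = alpha * dT * Ec
= 8.5e-6 * 33 * 33.0 * 1000
= 9.256 MPa

9.256


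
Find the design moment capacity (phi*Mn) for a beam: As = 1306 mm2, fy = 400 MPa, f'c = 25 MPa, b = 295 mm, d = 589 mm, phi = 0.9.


a = As * fy / (0.85 * f'c * b)
= 1306 * 400 / (0.85 * 25 * 295)
= 83.334 mm
Mn = As * fy * (d - a/2) / 10^6
= 285.9268 kN-m
phi*Mn = 0.9 * 285.9268 = 257.33 kN-m

257.33


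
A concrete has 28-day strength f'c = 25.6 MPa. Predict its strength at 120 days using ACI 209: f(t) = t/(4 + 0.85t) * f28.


f(120) = 120 / (4 + 0.85 * 120) * 25.6
= 120 / 106.0 * 25.6
= 28.98 MPa

28.98


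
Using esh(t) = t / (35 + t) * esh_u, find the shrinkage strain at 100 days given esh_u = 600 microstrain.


esh(100) = 100 / (35 + 100) * 600
= 100 / 135 * 600
= 444.4 microstrain

444.4


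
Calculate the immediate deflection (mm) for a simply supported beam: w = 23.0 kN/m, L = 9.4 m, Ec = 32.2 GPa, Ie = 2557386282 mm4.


Convert: L = 9.4 m = 9400 mm, Ec = 32.2 GPa = 32200 MPa
delta = 5 * 23.0 * 9400^4 / (384 * 32200 * 2557386282)
= 28.39 mm

28.39


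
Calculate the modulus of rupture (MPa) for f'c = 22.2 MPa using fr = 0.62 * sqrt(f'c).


fr = 0.62 * sqrt(22.2)
= 2.921 MPa

2.921


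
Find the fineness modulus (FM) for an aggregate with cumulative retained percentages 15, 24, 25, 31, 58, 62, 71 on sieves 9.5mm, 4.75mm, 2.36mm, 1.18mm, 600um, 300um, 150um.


FM = sum(cumulative % retained) / 100
= 286 / 100
= 2.86

2.86


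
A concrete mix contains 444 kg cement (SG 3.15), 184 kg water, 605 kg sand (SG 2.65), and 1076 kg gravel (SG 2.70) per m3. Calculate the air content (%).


Vol cement = 444 / (3.15 * 1000) = 0.140952 m3
Vol water = 184 / 1000 = 0.184 m3
Vol sand = 605 / (2.65 * 1000) = 0.228302 m3
Vol gravel = 1076 / (2.70 * 1000) = 0.398519 m3
Total solid + water volume = 0.951773 m3
Air = (1 - 0.951773) * 100 = 4.82%

4.82


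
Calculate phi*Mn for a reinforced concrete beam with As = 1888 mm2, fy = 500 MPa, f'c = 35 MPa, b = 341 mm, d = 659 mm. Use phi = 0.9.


a = As * fy / (0.85 * f'c * b)
= 1888 * 500 / (0.85 * 35 * 341)
= 93.0531 mm
Mn = As * fy * (d - a/2) / 10^6
= 578.175 kN-m
phi*Mn = 0.9 * 578.175 = 520.36 kN-m

520.36


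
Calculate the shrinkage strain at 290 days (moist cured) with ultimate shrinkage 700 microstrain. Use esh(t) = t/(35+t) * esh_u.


esh(290) = 290 / (35 + 290) * 700
= 290 / 325 * 700
= 624.6 microstrain

624.6


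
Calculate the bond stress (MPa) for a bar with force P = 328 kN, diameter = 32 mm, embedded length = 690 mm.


u = P / (pi * db * ld)
= 328 * 1000 / (pi * 32 * 690)
= 4.729 MPa

4.729


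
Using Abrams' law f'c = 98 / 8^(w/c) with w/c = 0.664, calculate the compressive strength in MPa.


f'c = 98 / 8^0.664
= 98 / 3.978
= 24.64 MPa

24.64


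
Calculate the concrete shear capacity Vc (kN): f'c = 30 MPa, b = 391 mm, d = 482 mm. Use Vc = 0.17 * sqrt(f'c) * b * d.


Vc = 0.17 * sqrt(30) * 391 * 482 / 1000
= 175.48 kN

175.48


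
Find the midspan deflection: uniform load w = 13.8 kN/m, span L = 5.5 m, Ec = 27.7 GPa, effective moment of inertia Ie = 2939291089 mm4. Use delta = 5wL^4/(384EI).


Convert: L = 5.5 m = 5500 mm, Ec = 27.7 GPa = 27700 MPa
delta = 5 * 13.8 * 5500^4 / (384 * 27700 * 2939291089)
= 2.02 mm

2.02


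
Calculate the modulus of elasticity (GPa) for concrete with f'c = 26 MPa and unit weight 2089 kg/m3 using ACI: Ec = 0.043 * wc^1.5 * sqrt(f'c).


Ec = 0.043 * 2089^1.5 * sqrt(26) / 1000
= 20.93 GPa

20.93


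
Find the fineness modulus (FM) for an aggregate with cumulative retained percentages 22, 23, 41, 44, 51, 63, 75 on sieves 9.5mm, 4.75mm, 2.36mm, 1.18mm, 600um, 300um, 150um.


FM = sum(cumulative % retained) / 100
= 319 / 100
= 3.19

3.19


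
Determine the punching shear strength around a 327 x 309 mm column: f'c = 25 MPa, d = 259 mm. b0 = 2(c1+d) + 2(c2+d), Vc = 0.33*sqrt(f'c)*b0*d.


b0 = 2*(327 + 259) + 2*(309 + 259) = 2308 mm
Vc = 0.33 * sqrt(25) * 2308 * 259 / 1000
= 986.32 kN

986.32


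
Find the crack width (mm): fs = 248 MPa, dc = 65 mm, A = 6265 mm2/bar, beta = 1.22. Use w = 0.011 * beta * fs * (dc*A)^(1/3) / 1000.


w = 0.011 * beta * fs * (dc * A)^(1/3) / 1000
= 0.011 * 1.22 * 248 * (65 * 6265)^(1/3) / 1000
= 0.247 mm

0.247


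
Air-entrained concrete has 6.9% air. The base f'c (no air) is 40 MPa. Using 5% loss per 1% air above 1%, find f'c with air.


Strength loss = (6.9 - 1) * 5 = 29.5%
f'c = 40 * (1 - 29.5/100)
= 28.2 MPa

28.2


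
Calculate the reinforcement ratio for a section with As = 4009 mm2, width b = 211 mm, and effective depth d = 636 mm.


rho = As / (b * d)
= 4009 / (211 * 636)
= 0.0299

0.0299


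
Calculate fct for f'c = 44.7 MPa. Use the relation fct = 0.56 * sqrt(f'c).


fct = 0.56 * sqrt(44.7)
= 0.56 * 6.686
= 3.744 MPa

3.744


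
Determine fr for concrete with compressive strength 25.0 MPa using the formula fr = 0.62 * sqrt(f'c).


fr = 0.62 * sqrt(25.0)
= 3.1 MPa

3.1


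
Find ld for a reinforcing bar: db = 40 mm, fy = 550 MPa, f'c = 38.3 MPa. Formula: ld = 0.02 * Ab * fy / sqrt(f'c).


Ab = pi * 40^2 / 4 = 1256.637 mm2
ld = 0.02 * 1256.637 * 550 / sqrt(38.3)
= 2233.6 mm

2233.6


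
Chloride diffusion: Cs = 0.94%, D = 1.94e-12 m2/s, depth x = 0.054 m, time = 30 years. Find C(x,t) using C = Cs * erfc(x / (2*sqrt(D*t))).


t_seconds = 30 * 365.25 * 24 * 3600 = 946728000.0 s
arg = 0.054 / (2 * sqrt(1.94e-12 * 946728000.0))
= 0.63
erfc(0.63) = 0.3729
C = 0.94 * 0.3729 = 0.3506%

0.3506


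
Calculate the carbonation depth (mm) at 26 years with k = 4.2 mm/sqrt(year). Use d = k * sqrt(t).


depth = k * sqrt(t)
= 4.2 * sqrt(26)
= 21.42 mm

21.42


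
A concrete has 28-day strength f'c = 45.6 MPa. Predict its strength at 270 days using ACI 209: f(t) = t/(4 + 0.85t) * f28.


f(270) = 270 / (4 + 0.85 * 270) * 45.6
= 270 / 233.5 * 45.6
= 52.73 MPa

52.73


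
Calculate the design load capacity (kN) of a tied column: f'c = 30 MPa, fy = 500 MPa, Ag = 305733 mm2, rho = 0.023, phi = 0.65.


Ast = rho * Ag = 0.023 * 305733 = 7031.859 mm2
phi*Pn = 0.65 * 0.80 * (0.85 * 30 * (305733 - 7031.859) + 500 * 7031.859) / 1000
= 5789.06 kN

5789.06


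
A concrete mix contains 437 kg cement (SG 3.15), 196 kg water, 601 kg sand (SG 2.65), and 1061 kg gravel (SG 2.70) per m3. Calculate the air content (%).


Vol cement = 437 / (3.15 * 1000) = 0.13873 m3
Vol water = 196 / 1000 = 0.196 m3
Vol sand = 601 / (2.65 * 1000) = 0.226792 m3
Vol gravel = 1061 / (2.70 * 1000) = 0.392963 m3
Total solid + water volume = 0.954486 m3
Air = (1 - 0.954486) * 100 = 4.55%

4.55


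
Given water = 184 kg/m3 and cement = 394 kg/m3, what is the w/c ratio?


w/c = water / cement
w/c = 184 / 394 = 0.467

0.467


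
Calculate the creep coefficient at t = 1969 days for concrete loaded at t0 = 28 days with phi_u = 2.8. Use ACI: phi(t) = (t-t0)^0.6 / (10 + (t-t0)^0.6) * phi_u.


dt = 1969 - 28 = 1941
phi = 1941^0.6 / (10 + 1941^0.6) * 2.8
= 2.531

2.531


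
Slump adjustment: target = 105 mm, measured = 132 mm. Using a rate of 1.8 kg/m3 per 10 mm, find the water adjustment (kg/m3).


Difference = 105 - 132 = -27 mm
Water adjustment = -27 * 1.8 / 10 = -4.9 kg/m3

-4.9


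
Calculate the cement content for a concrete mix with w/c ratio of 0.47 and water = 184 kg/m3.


Cement = water / (w/c)
= 184 / 0.47
= 391.5 kg/m3

391.5


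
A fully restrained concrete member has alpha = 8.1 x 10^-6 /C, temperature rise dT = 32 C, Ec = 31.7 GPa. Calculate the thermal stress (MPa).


sigma = alpha * dT * Ec
= 8.1e-6 * 32 * 31.7 * 1000
= 8.217 MPa

8.217


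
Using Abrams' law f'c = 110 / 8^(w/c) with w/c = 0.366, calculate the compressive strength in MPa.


f'c = 110 / 8^0.366
= 110 / 2.141
= 51.39 MPa

51.39


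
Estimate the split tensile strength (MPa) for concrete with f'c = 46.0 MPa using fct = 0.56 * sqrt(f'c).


fct = 0.56 * sqrt(46.0)
= 0.56 * 6.782
= 3.798 MPa

3.798


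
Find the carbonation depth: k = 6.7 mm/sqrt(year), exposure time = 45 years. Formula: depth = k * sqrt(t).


depth = k * sqrt(t)
= 6.7 * sqrt(45)
= 44.94 mm

44.94


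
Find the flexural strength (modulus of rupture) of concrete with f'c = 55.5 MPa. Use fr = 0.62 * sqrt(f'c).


fr = 0.62 * sqrt(55.5)
= 4.619 MPa

4.619


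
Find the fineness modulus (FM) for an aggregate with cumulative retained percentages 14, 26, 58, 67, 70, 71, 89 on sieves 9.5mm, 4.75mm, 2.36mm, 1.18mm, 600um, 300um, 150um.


FM = sum(cumulative % retained) / 100
= 395 / 100
= 3.95

3.95


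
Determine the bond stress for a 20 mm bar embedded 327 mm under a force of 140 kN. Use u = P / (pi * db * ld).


u = P / (pi * db * ld)
= 140 * 1000 / (pi * 20 * 327)
= 6.814 MPa

6.814


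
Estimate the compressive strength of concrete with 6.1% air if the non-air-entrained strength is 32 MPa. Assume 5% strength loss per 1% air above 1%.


Strength loss = (6.1 - 1) * 5 = 25.5%
f'c = 32 * (1 - 25.5/100)
= 23.84 MPa

23.84


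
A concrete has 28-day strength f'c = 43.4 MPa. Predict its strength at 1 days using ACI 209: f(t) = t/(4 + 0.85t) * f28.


f(1) = 1 / (4 + 0.85 * 1) * 43.4
= 1 / 4.85 * 43.4
= 8.95 MPa

8.95


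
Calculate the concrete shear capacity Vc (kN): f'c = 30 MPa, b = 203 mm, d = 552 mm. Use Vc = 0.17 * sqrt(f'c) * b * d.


Vc = 0.17 * sqrt(30) * 203 * 552 / 1000
= 104.34 kN

104.34


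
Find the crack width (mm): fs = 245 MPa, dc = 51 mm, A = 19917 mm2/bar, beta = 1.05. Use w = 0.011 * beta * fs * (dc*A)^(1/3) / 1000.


w = 0.011 * beta * fs * (dc * A)^(1/3) / 1000
= 0.011 * 1.05 * 245 * (51 * 19917)^(1/3) / 1000
= 0.284 mm

0.284


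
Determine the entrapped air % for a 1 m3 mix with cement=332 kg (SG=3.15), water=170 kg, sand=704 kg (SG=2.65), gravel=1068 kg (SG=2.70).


Vol cement = 332 / (3.15 * 1000) = 0.105397 m3
Vol water = 170 / 1000 = 0.17 m3
Vol sand = 704 / (2.65 * 1000) = 0.26566 m3
Vol gravel = 1068 / (2.70 * 1000) = 0.395556 m3
Total solid + water volume = 0.936613 m3
Air = (1 - 0.936613) * 100 = 6.34%

6.34


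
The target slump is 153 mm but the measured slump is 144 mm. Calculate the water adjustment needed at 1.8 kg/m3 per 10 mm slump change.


Difference = 153 - 144 = 9 mm
Water adjustment = 9 * 1.8 / 10 = 1.6 kg/m3

1.6


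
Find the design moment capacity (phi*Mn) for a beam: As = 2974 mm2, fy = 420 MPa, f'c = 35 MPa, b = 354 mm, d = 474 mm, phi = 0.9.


a = As * fy / (0.85 * f'c * b)
= 2974 * 420 / (0.85 * 35 * 354)
= 118.6042 mm
Mn = As * fy * (d - a/2) / 10^6
= 517.9909 kN-m
phi*Mn = 0.9 * 517.9909 = 466.19 kN-m

466.19


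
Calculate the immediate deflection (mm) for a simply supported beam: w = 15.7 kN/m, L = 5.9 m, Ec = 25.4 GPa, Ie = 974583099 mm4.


Convert: L = 5.9 m = 5900 mm, Ec = 25.4 GPa = 25400 MPa
delta = 5 * 15.7 * 5900^4 / (384 * 25400 * 974583099)
= 10.01 mm

10.01


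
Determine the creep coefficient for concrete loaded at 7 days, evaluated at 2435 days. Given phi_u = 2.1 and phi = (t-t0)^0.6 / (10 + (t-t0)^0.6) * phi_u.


dt = 2435 - 7 = 2428
phi = 2428^0.6 / (10 + 2428^0.6) * 2.1
= 1.921

1.921


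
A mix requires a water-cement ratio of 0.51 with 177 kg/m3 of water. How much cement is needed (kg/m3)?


Cement = water / (w/c)
= 177 / 0.51
= 347.1 kg/m3

347.1


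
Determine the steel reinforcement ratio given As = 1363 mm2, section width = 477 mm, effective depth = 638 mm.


rho = As / (b * d)
= 1363 / (477 * 638)
= 0.0045

0.0045


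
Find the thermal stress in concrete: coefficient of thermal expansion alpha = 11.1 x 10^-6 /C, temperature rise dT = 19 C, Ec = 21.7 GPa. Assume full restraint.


sigma = alpha * dT * Ec
= 11.1e-6 * 19 * 21.7 * 1000
= 4.577 MPa

4.577


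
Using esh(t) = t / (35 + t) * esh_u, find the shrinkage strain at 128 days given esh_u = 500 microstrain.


esh(128) = 128 / (35 + 128) * 500
= 128 / 163 * 500
= 392.6 microstrain

392.6


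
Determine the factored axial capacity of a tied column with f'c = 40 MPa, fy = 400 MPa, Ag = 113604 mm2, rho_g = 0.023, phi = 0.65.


Ast = rho * Ag = 0.023 * 113604 = 2612.892 mm2
phi*Pn = 0.65 * 0.80 * (0.85 * 40 * (113604 - 2612.892) + 400 * 2612.892) / 1000
= 2505.8 kN

2505.8


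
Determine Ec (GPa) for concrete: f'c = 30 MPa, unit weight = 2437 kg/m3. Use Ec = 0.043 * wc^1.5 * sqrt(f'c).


Ec = 0.043 * 2437^1.5 * sqrt(30) / 1000
= 28.33 GPa

28.33


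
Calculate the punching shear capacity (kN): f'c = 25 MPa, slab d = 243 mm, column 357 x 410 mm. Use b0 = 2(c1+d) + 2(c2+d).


b0 = 2*(357 + 243) + 2*(410 + 243) = 2506 mm
Vc = 0.33 * sqrt(25) * 2506 * 243 / 1000
= 1004.78 kN

1004.78


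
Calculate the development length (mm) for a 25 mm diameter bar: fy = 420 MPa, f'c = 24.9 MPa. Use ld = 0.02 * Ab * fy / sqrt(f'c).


Ab = pi * 25^2 / 4 = 490.874 mm2
ld = 0.02 * 490.874 * 420 / sqrt(24.9)
= 826.3 mm

826.3


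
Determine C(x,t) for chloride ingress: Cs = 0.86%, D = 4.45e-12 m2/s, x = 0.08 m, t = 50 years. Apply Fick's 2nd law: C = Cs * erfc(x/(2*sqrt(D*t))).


t_seconds = 50 * 365.25 * 24 * 3600 = 1577880000.0 s
arg = 0.08 / (2 * sqrt(4.45e-12 * 1577880000.0))
= 0.4774
erfc(0.4774) = 0.4996
C = 0.86 * 0.4996 = 0.4297%

0.4297


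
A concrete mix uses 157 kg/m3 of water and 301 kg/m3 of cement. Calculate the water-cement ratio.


w/c = water / cement
w/c = 157 / 301 = 0.522

0.522


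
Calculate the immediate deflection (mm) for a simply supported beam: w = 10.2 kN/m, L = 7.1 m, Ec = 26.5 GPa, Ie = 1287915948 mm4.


Convert: L = 7.1 m = 7100 mm, Ec = 26.5 GPa = 26500 MPa
delta = 5 * 10.2 * 7100^4 / (384 * 26500 * 1287915948)
= 9.89 mm

9.89


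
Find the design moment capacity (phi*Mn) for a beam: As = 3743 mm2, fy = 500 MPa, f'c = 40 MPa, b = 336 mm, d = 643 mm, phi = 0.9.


a = As * fy / (0.85 * f'c * b)
= 3743 * 500 / (0.85 * 40 * 336)
= 163.8218 mm
Mn = As * fy * (d - a/2) / 10^6
= 1050.0783 kN-m
phi*Mn = 0.9 * 1050.0783 = 945.07 kN-m

945.07


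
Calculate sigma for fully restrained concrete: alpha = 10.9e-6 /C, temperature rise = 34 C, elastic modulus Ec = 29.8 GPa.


sigma = alpha * dT * Ec
= 10.9e-6 * 34 * 29.8 * 1000
= 11.044 MPa

11.044


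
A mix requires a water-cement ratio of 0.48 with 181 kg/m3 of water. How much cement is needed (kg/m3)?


Cement = water / (w/c)
= 181 / 0.48
= 377.1 kg/m3

377.1


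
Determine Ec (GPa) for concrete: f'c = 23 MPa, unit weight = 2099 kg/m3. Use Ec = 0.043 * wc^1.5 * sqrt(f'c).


Ec = 0.043 * 2099^1.5 * sqrt(23) / 1000
= 19.83 GPa

19.83


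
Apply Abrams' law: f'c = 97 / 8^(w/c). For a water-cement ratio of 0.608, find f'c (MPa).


f'c = 97 / 8^0.608
= 97 / 3.541
= 27.4 MPa

27.4


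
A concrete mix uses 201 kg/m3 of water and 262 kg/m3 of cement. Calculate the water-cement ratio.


w/c = water / cement
w/c = 201 / 262 = 0.767

0.767


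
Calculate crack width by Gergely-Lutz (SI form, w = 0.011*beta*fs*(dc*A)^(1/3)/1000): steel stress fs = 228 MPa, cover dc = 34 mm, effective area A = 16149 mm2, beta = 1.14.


w = 0.011 * beta * fs * (dc * A)^(1/3) / 1000
= 0.011 * 1.14 * 228 * (34 * 16149)^(1/3) / 1000
= 0.234 mm

0.234


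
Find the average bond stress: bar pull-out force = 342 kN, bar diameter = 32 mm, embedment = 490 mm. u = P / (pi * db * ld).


u = P / (pi * db * ld)
= 342 * 1000 / (pi * 32 * 490)
= 6.943 MPa

6.943


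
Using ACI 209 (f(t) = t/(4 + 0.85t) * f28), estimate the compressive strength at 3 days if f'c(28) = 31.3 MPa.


f(3) = 3 / (4 + 0.85 * 3) * 31.3
= 3 / 6.55 * 31.3
= 14.34 MPa

14.34


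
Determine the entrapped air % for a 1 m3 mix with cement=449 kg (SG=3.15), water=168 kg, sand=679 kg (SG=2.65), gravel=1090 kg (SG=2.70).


Vol cement = 449 / (3.15 * 1000) = 0.14254 m3
Vol water = 168 / 1000 = 0.168 m3
Vol sand = 679 / (2.65 * 1000) = 0.256226 m3
Vol gravel = 1090 / (2.70 * 1000) = 0.403704 m3
Total solid + water volume = 0.97047 m3
Air = (1 - 0.97047) * 100 = 2.95%

2.95


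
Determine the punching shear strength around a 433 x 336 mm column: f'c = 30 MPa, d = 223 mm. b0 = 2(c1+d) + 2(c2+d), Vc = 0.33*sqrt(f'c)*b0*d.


b0 = 2*(433 + 223) + 2*(336 + 223) = 2430 mm
Vc = 0.33 * sqrt(30) * 2430 * 223 / 1000
= 979.46 kN

979.46


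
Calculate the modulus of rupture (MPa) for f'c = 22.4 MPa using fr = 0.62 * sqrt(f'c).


fr = 0.62 * sqrt(22.4)
= 2.934 MPa

2.934


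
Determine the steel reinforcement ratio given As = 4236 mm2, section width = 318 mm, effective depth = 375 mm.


rho = As / (b * d)
= 4236 / (318 * 375)
= 0.0355

0.0355


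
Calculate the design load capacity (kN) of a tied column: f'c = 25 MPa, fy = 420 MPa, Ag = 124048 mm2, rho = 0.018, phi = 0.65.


Ast = rho * Ag = 0.018 * 124048 = 2232.864 mm2
phi*Pn = 0.65 * 0.80 * (0.85 * 25 * (124048 - 2232.864) + 420 * 2232.864) / 1000
= 1833.71 kN

1833.71


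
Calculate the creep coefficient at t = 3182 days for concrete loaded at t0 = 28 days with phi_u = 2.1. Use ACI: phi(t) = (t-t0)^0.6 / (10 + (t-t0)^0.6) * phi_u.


dt = 3182 - 28 = 3154
phi = 3154^0.6 / (10 + 3154^0.6) * 2.1
= 1.945

1.945


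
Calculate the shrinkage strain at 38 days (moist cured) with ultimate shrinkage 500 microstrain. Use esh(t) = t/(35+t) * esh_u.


esh(38) = 38 / (35 + 38) * 500
= 38 / 73 * 500
= 260.3 microstrain

260.3


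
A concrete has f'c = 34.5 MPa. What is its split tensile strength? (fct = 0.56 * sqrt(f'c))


fct = 0.56 * sqrt(34.5)
= 0.56 * 5.874
= 3.289 MPa

3.289


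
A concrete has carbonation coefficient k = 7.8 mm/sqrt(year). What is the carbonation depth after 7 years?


depth = k * sqrt(t)
= 7.8 * sqrt(7)
= 20.64 mm

20.64


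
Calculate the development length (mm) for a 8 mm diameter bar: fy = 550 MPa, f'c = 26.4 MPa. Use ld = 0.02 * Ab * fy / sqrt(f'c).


Ab = pi * 8^2 / 4 = 50.265 mm2
ld = 0.02 * 50.265 * 550 / sqrt(26.4)
= 107.6 mm

107.6


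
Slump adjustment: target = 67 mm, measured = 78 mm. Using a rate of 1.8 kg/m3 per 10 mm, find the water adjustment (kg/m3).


Difference = 67 - 78 = -11 mm
Water adjustment = -11 * 1.8 / 10 = -2.0 kg/m3

-2.0


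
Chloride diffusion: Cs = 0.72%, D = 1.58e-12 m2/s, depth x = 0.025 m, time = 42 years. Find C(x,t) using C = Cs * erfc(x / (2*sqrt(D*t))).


t_seconds = 42 * 365.25 * 24 * 3600 = 1325419200.0 s
arg = 0.025 / (2 * sqrt(1.58e-12 * 1325419200.0))
= 0.2732
erfc(0.2732) = 0.6993
C = 0.72 * 0.6993 = 0.5035%

0.5035


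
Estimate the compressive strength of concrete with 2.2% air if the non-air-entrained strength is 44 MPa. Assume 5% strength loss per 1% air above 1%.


Strength loss = (2.2 - 1) * 5 = 6.0%
f'c = 44 * (1 - 6.0/100)
= 41.36 MPa

41.36


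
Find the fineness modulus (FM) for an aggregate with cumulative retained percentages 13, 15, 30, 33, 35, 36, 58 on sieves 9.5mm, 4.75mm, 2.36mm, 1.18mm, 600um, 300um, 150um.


FM = sum(cumulative % retained) / 100
= 220 / 100
= 2.2

2.2


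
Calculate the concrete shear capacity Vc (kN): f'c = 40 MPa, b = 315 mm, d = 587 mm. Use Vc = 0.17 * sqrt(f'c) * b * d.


Vc = 0.17 * sqrt(40) * 315 * 587 / 1000
= 198.81 kN

198.81


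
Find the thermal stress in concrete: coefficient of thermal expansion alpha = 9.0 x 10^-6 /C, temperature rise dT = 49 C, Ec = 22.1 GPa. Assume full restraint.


sigma = alpha * dT * Ec
= 9.0e-6 * 49 * 22.1 * 1000
= 9.746 MPa

9.746


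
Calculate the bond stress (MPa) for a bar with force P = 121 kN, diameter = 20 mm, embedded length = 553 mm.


u = P / (pi * db * ld)
= 121 * 1000 / (pi * 20 * 553)
= 3.482 MPa

3.482


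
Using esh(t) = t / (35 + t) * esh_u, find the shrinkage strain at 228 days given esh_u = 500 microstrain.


esh(228) = 228 / (35 + 228) * 500
= 228 / 263 * 500
= 433.5 microstrain

433.5


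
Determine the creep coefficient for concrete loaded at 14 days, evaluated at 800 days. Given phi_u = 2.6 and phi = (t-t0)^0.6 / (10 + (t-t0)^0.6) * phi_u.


dt = 800 - 14 = 786
phi = 786^0.6 / (10 + 786^0.6) * 2.6
= 2.198

2.198


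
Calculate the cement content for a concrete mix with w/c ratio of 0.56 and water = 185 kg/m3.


Cement = water / (w/c)
= 185 / 0.56
= 330.4 kg/m3

330.4


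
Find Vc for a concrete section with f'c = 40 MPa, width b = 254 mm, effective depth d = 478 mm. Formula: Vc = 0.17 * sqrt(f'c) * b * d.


Vc = 0.17 * sqrt(40) * 254 * 478 / 1000
= 130.54 kN

130.54


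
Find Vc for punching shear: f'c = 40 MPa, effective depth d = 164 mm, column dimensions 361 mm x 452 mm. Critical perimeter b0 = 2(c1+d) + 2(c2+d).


b0 = 2*(361 + 164) + 2*(452 + 164) = 2282 mm
Vc = 0.33 * sqrt(40) * 2282 * 164 / 1000
= 781.09 kN

781.09


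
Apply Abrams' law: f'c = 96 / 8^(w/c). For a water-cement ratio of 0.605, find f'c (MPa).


f'c = 96 / 8^0.605
= 96 / 3.519
= 27.28 MPa

27.28


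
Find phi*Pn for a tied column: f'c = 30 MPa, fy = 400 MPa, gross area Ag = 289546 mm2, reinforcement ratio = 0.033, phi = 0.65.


Ast = rho * Ag = 0.033 * 289546 = 9555.018 mm2
phi*Pn = 0.65 * 0.80 * (0.85 * 30 * (289546 - 9555.018) + 400 * 9555.018) / 1000
= 5700.12 kN

5700.12


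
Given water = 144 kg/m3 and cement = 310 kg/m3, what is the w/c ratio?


w/c = water / cement
w/c = 144 / 310 = 0.465

0.465


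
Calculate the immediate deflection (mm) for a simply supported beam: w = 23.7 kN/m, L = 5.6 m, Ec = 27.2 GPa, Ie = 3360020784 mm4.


Convert: L = 5.6 m = 5600 mm, Ec = 27.2 GPa = 27200 MPa
delta = 5 * 23.7 * 5600^4 / (384 * 27200 * 3360020784)
= 3.32 mm

3.32


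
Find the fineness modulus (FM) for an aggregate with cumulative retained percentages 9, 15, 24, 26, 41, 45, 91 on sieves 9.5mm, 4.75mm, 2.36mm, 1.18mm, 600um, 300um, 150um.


FM = sum(cumulative % retained) / 100
= 251 / 100
= 2.51

2.51


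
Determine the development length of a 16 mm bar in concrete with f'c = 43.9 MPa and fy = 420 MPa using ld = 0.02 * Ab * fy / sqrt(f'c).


Ab = pi * 16^2 / 4 = 201.062 mm2
ld = 0.02 * 201.062 * 420 / sqrt(43.9)
= 254.9 mm

254.9


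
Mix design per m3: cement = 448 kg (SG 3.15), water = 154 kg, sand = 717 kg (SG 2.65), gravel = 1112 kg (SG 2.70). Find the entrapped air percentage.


Vol cement = 448 / (3.15 * 1000) = 0.142222 m3
Vol water = 154 / 1000 = 0.154 m3
Vol sand = 717 / (2.65 * 1000) = 0.270566 m3
Vol gravel = 1112 / (2.70 * 1000) = 0.411852 m3
Total solid + water volume = 0.97864 m3
Air = (1 - 0.97864) * 100 = 2.14%

2.14


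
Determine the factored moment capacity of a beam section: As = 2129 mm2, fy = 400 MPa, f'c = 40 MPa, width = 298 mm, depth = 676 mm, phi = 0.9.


a = As * fy / (0.85 * f'c * b)
= 2129 * 400 / (0.85 * 40 * 298)
= 84.0505 mm
Mn = As * fy * (d - a/2) / 10^6
= 539.8929 kN-m
phi*Mn = 0.9 * 539.8929 = 485.9 kN-m

485.9


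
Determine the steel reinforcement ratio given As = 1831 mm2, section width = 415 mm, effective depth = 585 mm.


rho = As / (b * d)
= 1831 / (415 * 585)
= 0.0075

0.0075


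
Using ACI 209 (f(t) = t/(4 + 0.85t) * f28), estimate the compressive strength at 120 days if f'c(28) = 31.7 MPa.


f(120) = 120 / (4 + 0.85 * 120) * 31.7
= 120 / 106.0 * 31.7
= 35.89 MPa

35.89


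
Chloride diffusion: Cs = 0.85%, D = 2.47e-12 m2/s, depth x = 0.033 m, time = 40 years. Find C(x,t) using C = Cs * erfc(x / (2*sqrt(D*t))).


t_seconds = 40 * 365.25 * 24 * 3600 = 1262304000.0 s
arg = 0.033 / (2 * sqrt(2.47e-12 * 1262304000.0))
= 0.2955
erfc(0.2955) = 0.676
C = 0.85 * 0.676 = 0.5746%

0.5746


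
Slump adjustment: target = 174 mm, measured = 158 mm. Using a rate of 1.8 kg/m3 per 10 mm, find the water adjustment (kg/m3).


Difference = 174 - 158 = 16 mm
Water adjustment = 16 * 1.8 / 10 = 2.9 kg/m3

2.9


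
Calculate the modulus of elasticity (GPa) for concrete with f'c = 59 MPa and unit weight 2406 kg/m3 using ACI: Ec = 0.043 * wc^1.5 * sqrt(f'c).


Ec = 0.043 * 2406^1.5 * sqrt(59) / 1000
= 38.98 GPa

38.98


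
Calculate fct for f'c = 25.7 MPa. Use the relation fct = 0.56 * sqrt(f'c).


fct = 0.56 * sqrt(25.7)
= 0.56 * 5.07
= 2.839 MPa

2.839


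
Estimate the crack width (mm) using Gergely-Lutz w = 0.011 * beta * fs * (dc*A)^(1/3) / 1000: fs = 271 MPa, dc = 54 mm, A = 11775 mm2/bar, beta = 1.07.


w = 0.011 * beta * fs * (dc * A)^(1/3) / 1000
= 0.011 * 1.07 * 271 * (54 * 11775)^(1/3) / 1000
= 0.274 mm

0.274


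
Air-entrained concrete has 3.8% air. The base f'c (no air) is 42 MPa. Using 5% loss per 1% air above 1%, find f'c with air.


Strength loss = (3.8 - 1) * 5 = 14.0%
f'c = 42 * (1 - 14.0/100)
= 36.12 MPa

36.12


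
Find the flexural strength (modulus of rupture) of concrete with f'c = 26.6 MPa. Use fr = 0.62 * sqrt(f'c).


fr = 0.62 * sqrt(26.6)
= 3.198 MPa

3.198


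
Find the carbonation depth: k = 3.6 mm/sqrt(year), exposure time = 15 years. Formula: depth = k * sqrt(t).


depth = k * sqrt(t)
= 3.6 * sqrt(15)
= 13.94 mm

13.94


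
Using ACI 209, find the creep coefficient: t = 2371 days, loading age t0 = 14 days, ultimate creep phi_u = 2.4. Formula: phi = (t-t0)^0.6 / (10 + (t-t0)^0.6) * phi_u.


dt = 2371 - 14 = 2357
phi = 2357^0.6 / (10 + 2357^0.6) * 2.4
= 2.192

2.192


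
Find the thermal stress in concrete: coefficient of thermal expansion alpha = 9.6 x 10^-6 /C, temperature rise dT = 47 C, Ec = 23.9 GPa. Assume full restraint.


sigma = alpha * dT * Ec
= 9.6e-6 * 47 * 23.9 * 1000
= 10.784 MPa

10.784


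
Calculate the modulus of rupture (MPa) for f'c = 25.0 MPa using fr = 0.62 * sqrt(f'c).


fr = 0.62 * sqrt(25.0)
= 3.1 MPa

3.1


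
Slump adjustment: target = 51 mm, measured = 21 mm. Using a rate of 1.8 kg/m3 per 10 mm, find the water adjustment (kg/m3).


Difference = 51 - 21 = 30 mm
Water adjustment = 30 * 1.8 / 10 = 5.4 kg/m3

5.4


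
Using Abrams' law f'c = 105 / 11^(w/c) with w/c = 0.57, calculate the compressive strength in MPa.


f'c = 105 / 11^0.57
= 105 / 3.923
= 26.77 MPa

26.77


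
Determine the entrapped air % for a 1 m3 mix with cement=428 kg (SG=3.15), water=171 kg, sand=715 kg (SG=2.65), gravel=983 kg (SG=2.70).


Vol cement = 428 / (3.15 * 1000) = 0.135873 m3
Vol water = 171 / 1000 = 0.171 m3
Vol sand = 715 / (2.65 * 1000) = 0.269811 m3
Vol gravel = 983 / (2.70 * 1000) = 0.364074 m3
Total solid + water volume = 0.940758 m3
Air = (1 - 0.940758) * 100 = 5.92%

5.92


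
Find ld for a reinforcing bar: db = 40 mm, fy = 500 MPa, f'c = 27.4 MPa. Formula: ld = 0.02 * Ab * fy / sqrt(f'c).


Ab = pi * 40^2 / 4 = 1256.637 mm2
ld = 0.02 * 1256.637 * 500 / sqrt(27.4)
= 2400.7 mm

2400.7


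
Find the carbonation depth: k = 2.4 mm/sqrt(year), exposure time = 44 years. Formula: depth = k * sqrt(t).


depth = k * sqrt(t)
= 2.4 * sqrt(44)
= 15.92 mm

15.92


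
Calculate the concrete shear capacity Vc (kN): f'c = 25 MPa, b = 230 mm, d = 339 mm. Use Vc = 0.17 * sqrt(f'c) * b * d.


Vc = 0.17 * sqrt(25) * 230 * 339 / 1000
= 66.27 kN

66.27


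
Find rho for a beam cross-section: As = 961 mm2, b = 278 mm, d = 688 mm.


rho = As / (b * d)
= 961 / (278 * 688)
= 0.005

0.005


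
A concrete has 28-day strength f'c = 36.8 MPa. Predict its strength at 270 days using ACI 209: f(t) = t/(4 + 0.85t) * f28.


f(270) = 270 / (4 + 0.85 * 270) * 36.8
= 270 / 233.5 * 36.8
= 42.55 MPa

42.55


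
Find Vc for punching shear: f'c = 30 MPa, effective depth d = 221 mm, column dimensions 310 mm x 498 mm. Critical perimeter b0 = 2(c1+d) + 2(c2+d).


b0 = 2*(310 + 221) + 2*(498 + 221) = 2500 mm
Vc = 0.33 * sqrt(30) * 2500 * 221 / 1000
= 998.64 kN

998.64


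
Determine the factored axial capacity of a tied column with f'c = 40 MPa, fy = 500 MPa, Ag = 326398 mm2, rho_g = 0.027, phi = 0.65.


Ast = rho * Ag = 0.027 * 326398 = 8812.746 mm2
phi*Pn = 0.65 * 0.80 * (0.85 * 40 * (326398 - 8812.746) + 500 * 8812.746) / 1000
= 7906.22 kN

7906.22


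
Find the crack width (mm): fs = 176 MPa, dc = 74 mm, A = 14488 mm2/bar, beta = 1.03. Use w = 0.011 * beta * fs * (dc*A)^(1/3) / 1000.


w = 0.011 * beta * fs * (dc * A)^(1/3) / 1000
= 0.011 * 1.03 * 176 * (74 * 14488)^(1/3) / 1000
= 0.204 mm

0.204


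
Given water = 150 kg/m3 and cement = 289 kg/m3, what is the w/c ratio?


w/c = water / cement
w/c = 150 / 289 = 0.519

0.519


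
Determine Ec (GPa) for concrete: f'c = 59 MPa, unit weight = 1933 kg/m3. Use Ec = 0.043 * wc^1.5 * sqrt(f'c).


Ec = 0.043 * 1933^1.5 * sqrt(59) / 1000
= 28.07 GPa

28.07


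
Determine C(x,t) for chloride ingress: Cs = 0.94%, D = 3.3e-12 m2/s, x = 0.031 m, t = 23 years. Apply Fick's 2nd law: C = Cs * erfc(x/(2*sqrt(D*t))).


t_seconds = 23 * 365.25 * 24 * 3600 = 725824800.0 s
arg = 0.031 / (2 * sqrt(3.3e-12 * 725824800.0))
= 0.3167
erfc(0.3167) = 0.6542
C = 0.94 * 0.6542 = 0.615%

0.615


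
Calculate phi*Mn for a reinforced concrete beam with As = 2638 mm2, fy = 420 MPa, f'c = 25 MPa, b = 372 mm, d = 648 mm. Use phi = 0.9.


a = As * fy / (0.85 * f'c * b)
= 2638 * 420 / (0.85 * 25 * 372)
= 140.1594 mm
Mn = As * fy * (d - a/2) / 10^6
= 640.3126 kN-m
phi*Mn = 0.9 * 640.3126 = 576.28 kN-m

576.28


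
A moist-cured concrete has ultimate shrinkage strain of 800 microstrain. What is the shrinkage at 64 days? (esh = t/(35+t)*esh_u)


esh(64) = 64 / (35 + 64) * 800
= 64 / 99 * 800
= 517.2 microstrain

517.2


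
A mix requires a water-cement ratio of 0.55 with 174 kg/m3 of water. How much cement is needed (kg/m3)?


Cement = water / (w/c)
= 174 / 0.55
= 316.4 kg/m3

316.4


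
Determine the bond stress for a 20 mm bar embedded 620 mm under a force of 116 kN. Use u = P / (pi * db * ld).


u = P / (pi * db * ld)
= 116 * 1000 / (pi * 20 * 620)
= 2.978 MPa

2.978


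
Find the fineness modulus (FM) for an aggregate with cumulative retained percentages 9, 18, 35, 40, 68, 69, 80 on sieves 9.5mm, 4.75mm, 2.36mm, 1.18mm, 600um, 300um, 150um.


FM = sum(cumulative % retained) / 100
= 319 / 100
= 3.19

3.19


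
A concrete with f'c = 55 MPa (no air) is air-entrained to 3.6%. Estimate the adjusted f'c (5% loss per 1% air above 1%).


Strength loss = (3.6 - 1) * 5 = 13.0%
f'c = 55 * (1 - 13.0/100)
= 47.85 MPa

47.85


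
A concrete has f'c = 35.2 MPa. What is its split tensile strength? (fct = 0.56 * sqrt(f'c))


fct = 0.56 * sqrt(35.2)
= 0.56 * 5.933
= 3.322 MPa

3.322


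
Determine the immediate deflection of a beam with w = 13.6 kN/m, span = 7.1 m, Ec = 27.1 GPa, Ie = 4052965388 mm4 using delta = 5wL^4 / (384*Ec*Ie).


Convert: L = 7.1 m = 7100 mm, Ec = 27.1 GPa = 27100 MPa
delta = 5 * 13.6 * 7100^4 / (384 * 27100 * 4052965388)
= 4.1 mm

4.1


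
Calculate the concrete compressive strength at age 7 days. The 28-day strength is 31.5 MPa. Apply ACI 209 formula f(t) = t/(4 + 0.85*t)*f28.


f(7) = 7 / (4 + 0.85 * 7) * 31.5
= 7 / 9.95 * 31.5
= 22.16 MPa

22.16
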